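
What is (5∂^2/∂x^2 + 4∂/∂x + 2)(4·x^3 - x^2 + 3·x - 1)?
2 x \left(4 x^{2} + 23 x + 59\right)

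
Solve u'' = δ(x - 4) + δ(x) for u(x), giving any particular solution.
\frac{|x - 4|}{2} + \frac{|x|}{2}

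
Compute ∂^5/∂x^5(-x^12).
- 95040 x^{7}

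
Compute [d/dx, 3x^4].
12 x^{3}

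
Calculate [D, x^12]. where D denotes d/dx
12 x^{11}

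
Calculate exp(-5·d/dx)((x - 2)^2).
x^{2} - 14 x + 49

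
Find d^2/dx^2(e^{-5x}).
25 e^{- 5 x}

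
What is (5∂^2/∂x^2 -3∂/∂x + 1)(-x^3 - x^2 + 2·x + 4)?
- x^{3} + 8 x^{2} - 22 x - 12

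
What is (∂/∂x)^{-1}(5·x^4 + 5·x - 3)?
x^{5} + \frac{5 x^{2}}{2} - 3 x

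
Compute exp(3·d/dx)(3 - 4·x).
- 4 x - 9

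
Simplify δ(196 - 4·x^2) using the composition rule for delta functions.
\frac{\delta(x - 7) + \delta(x + 7)}{56}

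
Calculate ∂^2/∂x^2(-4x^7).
- 168 x^{5}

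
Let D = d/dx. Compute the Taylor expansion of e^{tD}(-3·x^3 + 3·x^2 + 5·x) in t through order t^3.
- 3 t^{3} + t^{2} \left(3 - 9 x\right) + t \left(- 9 x^{2} + 6 x + 5\right) - 3 x^{3} + 3 x^{2} + 5 x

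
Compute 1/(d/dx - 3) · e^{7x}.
\frac{e^{7 x}}{4}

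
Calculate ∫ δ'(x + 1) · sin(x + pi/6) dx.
- \sin{\left(1 + \frac{\pi}{3} \right)}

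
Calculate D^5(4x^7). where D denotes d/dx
10080 x^{2}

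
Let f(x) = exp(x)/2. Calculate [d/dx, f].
\frac{e^{x}}{2}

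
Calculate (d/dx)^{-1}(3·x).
\frac{3 x^{2}}{2}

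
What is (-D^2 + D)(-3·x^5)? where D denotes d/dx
15 x^{3} \left(4 - x\right)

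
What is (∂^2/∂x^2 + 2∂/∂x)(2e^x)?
6 e^{x}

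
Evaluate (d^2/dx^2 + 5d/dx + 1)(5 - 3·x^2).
- 3 x^{2} - 30 x - 1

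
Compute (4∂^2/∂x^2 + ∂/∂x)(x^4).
4 x^{2} \left(x + 12\right)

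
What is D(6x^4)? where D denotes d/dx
24 x^{3}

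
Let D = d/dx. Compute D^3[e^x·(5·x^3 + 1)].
\left(5 x^{3} + 45 x^{2} + 90 x + 31\right) e^{x}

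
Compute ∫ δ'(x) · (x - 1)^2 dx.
2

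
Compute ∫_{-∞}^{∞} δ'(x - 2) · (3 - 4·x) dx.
4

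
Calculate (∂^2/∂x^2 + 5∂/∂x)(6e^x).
36 e^{x}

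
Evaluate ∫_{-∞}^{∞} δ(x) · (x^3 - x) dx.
0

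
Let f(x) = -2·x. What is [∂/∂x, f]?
-2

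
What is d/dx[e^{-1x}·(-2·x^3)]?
2 x^{2} \left(x - 3\right) e^{- x}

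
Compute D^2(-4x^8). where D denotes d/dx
- 224 x^{6}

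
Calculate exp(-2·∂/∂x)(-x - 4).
- x - 2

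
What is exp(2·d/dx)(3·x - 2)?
3 x + 4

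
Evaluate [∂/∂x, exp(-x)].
- e^{- x}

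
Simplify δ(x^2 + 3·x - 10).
\frac{\delta(x - 2) + \delta(x + 5)}{7}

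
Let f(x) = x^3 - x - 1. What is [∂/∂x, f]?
3 x^{2} - 1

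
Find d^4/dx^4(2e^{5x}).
1250 e^{5 x}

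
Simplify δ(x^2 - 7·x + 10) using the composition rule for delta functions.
\frac{\delta(x - 5) + \delta(x - 2)}{3}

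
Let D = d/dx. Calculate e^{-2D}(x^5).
x^{5} - 10 x^{4} + 40 x^{3} - 80 x^{2} + 80 x - 32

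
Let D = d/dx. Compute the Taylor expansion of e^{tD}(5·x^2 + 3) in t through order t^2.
5 t^{2} + 10 t x + 5 x^{2} + 3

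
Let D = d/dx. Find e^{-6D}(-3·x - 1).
17 - 3 x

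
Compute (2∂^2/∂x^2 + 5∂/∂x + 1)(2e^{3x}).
68 e^{3 x}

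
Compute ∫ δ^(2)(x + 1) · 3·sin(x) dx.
3 \sin{\left(1 \right)}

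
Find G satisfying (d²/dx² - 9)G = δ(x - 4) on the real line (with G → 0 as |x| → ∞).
-\frac{e^{-3|x - 4|}}{6}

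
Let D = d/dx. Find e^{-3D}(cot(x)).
\cot{\left(x - 3 \right)}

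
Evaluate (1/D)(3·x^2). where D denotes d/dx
x^{3}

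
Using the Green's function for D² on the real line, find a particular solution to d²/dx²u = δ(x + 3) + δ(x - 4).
\frac{|x + 3|}{2} + \frac{|x - 4|}{2}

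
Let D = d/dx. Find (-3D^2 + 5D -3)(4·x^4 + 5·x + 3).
- 12 x^{4} + 80 x^{3} - 144 x^{2} - 15 x + 16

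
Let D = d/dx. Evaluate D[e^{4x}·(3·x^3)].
x^{2} \left(12 x + 9\right) e^{4 x}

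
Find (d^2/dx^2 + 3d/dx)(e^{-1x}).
- 2 e^{- x}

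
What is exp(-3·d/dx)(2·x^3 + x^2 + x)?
2 x^{3} - 17 x^{2} + 49 x - 48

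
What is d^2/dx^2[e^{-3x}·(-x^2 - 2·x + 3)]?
\left(- 9 x^{2} - 6 x + 37\right) e^{- 3 x}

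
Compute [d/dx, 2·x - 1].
2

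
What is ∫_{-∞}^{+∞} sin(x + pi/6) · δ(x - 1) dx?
\sin{\left(\frac{\pi}{6} + 1 \right)}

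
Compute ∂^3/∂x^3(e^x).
e^{x}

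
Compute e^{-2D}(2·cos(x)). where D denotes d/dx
2 \cos{\left(x - 2 \right)}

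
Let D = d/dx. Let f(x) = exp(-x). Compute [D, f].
- e^{- x}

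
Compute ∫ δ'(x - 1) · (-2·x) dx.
2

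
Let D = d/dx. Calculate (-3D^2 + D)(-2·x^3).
6 x \left(6 - x\right)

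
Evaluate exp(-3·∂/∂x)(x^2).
x^{2} - 6 x + 9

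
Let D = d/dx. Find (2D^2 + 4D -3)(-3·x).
9 x - 12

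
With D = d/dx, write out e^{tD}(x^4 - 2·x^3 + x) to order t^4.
t^{4} + t^{3} \left(4 x - 2\right) + 6 t^{2} x \left(x - 1\right) + t \left(4 x^{3} - 6 x^{2} + 1\right) + x^{4} - 2 x^{3} + x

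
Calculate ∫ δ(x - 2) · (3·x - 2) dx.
4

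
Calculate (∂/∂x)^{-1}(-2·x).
- x^{2}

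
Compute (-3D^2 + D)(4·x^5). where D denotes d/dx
20 x^{3} \left(x - 12\right)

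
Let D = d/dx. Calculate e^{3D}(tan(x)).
\tan{\left(x + 3 \right)}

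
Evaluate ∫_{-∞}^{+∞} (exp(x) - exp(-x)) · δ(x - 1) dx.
2 \sinh{\left(1 \right)}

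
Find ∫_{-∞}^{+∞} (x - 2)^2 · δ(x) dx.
4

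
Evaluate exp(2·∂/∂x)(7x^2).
7 x^{2} + 28 x + 28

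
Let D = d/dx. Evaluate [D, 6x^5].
30 x^{4}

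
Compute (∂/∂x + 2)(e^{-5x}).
- 3 e^{- 5 x}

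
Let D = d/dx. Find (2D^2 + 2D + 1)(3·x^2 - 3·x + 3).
3 x^{2} + 9 x + 9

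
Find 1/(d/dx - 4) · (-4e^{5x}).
- 4 e^{5 x}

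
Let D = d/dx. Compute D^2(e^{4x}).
16 e^{4 x}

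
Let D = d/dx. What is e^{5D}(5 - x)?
- x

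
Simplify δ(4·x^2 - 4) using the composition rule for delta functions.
\frac{\delta(x - 1) + \delta(x + 1)}{8}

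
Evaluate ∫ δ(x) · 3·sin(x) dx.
0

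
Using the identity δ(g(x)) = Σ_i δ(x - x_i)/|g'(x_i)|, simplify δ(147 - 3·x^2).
\frac{\delta(x - 7) + \delta(x + 7)}{42}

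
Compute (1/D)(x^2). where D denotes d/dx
\frac{x^{3}}{3}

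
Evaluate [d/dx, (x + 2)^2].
2 x + 4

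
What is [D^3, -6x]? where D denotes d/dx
-18D^{2}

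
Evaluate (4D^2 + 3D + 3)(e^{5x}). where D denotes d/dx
118 e^{5 x}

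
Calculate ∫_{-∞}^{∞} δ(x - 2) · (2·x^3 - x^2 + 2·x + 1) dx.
17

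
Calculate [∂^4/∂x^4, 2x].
8\frac{d^{3}}{dx^{3}}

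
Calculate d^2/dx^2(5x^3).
30 x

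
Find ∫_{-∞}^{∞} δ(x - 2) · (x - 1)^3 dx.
1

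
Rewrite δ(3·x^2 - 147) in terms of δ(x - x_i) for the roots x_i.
\frac{\delta(x - 7) + \delta(x + 7)}{42}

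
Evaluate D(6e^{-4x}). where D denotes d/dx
- 24 e^{- 4 x}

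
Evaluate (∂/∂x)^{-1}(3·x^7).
\frac{3 x^{8}}{8}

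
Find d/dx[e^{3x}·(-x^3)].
3 x^{2} \left(- x - 1\right) e^{3 x}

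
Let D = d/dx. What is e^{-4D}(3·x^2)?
3 x^{2} - 24 x + 48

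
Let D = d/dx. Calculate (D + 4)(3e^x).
15 e^{x}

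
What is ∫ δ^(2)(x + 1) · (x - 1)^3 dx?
-12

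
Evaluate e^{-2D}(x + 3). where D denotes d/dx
x + 1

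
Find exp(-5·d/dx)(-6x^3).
- 6 x^{3} + 90 x^{2} - 450 x + 750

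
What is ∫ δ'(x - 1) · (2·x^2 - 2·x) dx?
-2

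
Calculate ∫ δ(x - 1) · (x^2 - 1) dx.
0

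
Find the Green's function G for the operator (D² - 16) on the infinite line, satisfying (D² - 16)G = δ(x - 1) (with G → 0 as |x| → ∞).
-\frac{e^{-4|x - 1|}}{8}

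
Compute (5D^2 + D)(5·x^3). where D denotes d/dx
15 x \left(x + 10\right)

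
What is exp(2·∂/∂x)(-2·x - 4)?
- 2 x - 8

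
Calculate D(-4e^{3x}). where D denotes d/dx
- 12 e^{3 x}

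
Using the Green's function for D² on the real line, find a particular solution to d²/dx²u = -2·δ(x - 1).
-|x - 1|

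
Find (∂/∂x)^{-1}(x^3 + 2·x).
\frac{x^{4}}{4} + x^{2}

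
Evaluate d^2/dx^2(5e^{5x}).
125 e^{5 x}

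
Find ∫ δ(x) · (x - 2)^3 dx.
-8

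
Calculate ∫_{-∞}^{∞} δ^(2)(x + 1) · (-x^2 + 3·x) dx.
-2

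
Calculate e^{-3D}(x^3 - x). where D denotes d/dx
x^{3} - 9 x^{2} + 26 x - 24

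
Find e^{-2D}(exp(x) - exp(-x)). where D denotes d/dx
- e^{2 - x} + e^{x - 2}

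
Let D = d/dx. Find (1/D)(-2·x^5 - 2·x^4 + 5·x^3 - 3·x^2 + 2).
- \frac{x^{6}}{3} - \frac{2 x^{5}}{5} + \frac{5 x^{4}}{4} - x^{3} + 2 x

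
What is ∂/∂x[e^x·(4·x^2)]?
4 x \left(x + 2\right) e^{x}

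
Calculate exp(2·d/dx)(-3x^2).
- 3 x^{2} - 12 x - 12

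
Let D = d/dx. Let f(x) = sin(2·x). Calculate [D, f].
2 \cos{\left(2 x \right)}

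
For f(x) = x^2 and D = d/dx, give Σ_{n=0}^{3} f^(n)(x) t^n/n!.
t^{2} + 2 t x + x^{2}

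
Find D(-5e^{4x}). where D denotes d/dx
- 20 e^{4 x}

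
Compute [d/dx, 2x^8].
16 x^{7}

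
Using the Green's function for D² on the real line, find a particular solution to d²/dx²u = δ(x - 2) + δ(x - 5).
\frac{|x - 2|}{2} + \frac{|x - 5|}{2}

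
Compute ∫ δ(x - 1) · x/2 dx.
\frac{1}{2}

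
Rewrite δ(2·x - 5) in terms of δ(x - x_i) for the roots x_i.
\frac{\delta(x - 5/2)}{2}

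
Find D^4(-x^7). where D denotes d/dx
- 840 x^{3}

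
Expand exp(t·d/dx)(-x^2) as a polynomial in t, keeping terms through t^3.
- t^{2} - 2 t x - x^{2}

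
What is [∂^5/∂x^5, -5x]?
-25\frac{d^{4}}{dx^{4}}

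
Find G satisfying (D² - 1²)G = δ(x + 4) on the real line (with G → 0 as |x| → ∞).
-\frac{e^{-|x + 4|}}{2}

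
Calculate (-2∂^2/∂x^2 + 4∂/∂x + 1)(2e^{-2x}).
- 30 e^{- 2 x}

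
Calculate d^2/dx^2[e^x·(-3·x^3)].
- 3 x \left(x^{2} + 6 x + 6\right) e^{x}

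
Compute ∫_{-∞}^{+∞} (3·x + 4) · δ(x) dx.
4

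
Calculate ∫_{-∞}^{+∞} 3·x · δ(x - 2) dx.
6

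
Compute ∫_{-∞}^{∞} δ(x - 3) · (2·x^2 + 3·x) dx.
27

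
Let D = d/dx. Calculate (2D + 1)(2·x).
2 x + 4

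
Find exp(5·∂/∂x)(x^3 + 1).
x^{3} + 15 x^{2} + 75 x + 126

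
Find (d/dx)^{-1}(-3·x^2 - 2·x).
- x^{3} - x^{2}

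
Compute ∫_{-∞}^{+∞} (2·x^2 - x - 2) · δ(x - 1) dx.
-1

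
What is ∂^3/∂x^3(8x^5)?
480 x^{2}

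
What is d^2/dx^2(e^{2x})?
4 e^{2 x}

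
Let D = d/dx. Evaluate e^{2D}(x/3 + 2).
\frac{x}{3} + \frac{8}{3}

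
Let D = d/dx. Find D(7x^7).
49 x^{6}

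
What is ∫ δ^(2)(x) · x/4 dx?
0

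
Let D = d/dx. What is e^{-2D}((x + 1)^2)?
x^{2} - 2 x + 1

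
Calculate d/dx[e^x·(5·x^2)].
5 x \left(x + 2\right) e^{x}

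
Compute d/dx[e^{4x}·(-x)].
\left(- 4 x - 1\right) e^{4 x}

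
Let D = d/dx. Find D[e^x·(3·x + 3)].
3 \left(x + 2\right) e^{x}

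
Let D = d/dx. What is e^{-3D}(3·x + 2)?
3 x - 7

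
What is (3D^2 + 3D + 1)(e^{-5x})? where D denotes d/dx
61 e^{- 5 x}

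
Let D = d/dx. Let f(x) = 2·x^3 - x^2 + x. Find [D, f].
6 x^{2} - 2 x + 1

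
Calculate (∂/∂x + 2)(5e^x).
15 e^{x}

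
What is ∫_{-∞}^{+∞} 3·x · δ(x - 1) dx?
3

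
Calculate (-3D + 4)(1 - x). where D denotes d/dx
7 - 4 x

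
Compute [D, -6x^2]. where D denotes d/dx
- 12 x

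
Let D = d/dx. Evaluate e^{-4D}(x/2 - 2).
\frac{x}{2} - 4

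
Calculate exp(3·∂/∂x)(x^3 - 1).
x^{3} + 9 x^{2} + 27 x + 26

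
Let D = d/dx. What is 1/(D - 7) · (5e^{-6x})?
- \frac{5 e^{- 6 x}}{13}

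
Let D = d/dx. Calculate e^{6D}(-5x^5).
- 5 x^{5} - 150 x^{4} - 1800 x^{3} - 10800 x^{2} - 32400 x - 38880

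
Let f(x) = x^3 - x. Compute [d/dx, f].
3 x^{2} - 1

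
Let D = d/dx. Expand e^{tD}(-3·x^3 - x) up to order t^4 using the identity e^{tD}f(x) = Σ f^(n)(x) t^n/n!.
- 3 t^{3} - 9 t^{2} x - t \left(9 x^{2} + 1\right) - 3 x^{3} - x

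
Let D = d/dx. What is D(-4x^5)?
- 20 x^{4}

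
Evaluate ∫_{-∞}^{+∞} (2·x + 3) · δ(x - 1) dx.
5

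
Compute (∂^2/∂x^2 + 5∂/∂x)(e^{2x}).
14 e^{2 x}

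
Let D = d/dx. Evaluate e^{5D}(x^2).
x^{2} + 10 x + 25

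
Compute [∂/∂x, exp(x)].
e^{x}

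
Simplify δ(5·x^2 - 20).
\frac{\delta(x - 2) + \delta(x + 2)}{20}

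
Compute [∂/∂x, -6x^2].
- 12 x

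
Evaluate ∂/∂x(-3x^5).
- 15 x^{4}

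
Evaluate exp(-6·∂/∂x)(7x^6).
7 x^{6} - 252 x^{5} + 3780 x^{4} - 30240 x^{3} + 136080 x^{2} - 326592 x + 326592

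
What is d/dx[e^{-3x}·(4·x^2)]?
4 x \left(2 - 3 x\right) e^{- 3 x}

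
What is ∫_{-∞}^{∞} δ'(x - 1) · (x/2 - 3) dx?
- \frac{1}{2}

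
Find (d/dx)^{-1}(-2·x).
- x^{2}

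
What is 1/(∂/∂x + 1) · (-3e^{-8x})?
\frac{3 e^{- 8 x}}{7}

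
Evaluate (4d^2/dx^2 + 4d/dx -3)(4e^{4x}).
308 e^{4 x}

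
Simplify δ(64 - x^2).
\frac{\delta(x - 8) + \delta(x + 8)}{16}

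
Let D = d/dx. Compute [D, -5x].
-5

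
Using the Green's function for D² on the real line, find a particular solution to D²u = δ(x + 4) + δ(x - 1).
\frac{|x + 4|}{2} + \frac{|x - 1|}{2}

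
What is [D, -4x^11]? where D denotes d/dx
- 44 x^{10}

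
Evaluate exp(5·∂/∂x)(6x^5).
6 x^{5} + 150 x^{4} + 1500 x^{3} + 7500 x^{2} + 18750 x + 18750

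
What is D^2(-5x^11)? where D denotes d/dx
- 550 x^{9}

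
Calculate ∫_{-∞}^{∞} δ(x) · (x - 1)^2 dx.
1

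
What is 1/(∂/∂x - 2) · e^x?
- e^{x}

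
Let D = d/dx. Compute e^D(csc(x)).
\csc{\left(x + 1 \right)}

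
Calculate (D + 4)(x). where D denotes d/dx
4 x + 1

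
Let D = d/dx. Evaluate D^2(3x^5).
60 x^{3}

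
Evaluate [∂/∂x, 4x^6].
24 x^{5}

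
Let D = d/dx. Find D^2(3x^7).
126 x^{5}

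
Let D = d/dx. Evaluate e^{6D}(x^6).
x^{6} + 36 x^{5} + 540 x^{4} + 4320 x^{3} + 19440 x^{2} + 46656 x + 46656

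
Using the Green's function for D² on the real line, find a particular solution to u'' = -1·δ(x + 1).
-\frac{|x + 1|}{2}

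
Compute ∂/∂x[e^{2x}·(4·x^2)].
8 x \left(x + 1\right) e^{2 x}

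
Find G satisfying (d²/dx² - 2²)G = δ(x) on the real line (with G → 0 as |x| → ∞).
-\frac{e^{-2|x|}}{4}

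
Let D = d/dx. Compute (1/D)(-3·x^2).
- x^{3}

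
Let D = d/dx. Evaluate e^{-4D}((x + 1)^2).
x^{2} - 6 x + 9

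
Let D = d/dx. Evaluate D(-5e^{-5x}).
25 e^{- 5 x}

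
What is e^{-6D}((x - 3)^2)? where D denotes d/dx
x^{2} - 18 x + 81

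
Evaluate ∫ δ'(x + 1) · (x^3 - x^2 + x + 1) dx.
-6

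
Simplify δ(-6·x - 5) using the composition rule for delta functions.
\frac{\delta(x + 5/6)}{6}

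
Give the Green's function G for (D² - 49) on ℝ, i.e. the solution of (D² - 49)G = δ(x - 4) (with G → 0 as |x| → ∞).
-\frac{e^{-7|x - 4|}}{14}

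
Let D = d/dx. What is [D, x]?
1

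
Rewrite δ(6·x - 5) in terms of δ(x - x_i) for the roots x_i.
\frac{\delta(x - 5/6)}{6}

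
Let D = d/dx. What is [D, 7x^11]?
77 x^{10}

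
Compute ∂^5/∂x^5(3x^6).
2160 x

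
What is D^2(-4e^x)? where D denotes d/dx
- 4 e^{x}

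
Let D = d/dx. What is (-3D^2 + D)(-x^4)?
4 x^{2} \left(9 - x\right)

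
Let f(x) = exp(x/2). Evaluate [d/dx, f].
\frac{e^{\frac{x}{2}}}{2}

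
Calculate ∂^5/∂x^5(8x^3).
0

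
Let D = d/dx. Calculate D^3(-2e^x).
- 2 e^{x}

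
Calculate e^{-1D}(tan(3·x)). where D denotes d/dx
\tan{\left(3 x - 3 \right)}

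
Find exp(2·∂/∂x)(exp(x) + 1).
e^{x + 2} + 1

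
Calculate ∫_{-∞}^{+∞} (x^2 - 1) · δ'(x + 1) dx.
2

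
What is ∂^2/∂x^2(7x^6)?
210 x^{4}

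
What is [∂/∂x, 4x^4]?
16 x^{3}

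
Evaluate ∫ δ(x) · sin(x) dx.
0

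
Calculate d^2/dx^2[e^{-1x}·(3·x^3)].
3 x \left(x^{2} - 6 x + 6\right) e^{- x}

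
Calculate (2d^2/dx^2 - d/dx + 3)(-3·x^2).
- 9 x^{2} + 6 x - 12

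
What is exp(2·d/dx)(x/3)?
\frac{x}{3} + \frac{2}{3}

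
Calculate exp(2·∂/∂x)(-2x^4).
- 2 x^{4} - 16 x^{3} - 48 x^{2} - 64 x - 32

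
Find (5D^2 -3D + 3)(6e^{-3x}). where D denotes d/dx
342 e^{- 3 x}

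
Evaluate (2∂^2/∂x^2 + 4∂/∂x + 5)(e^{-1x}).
3 e^{- x}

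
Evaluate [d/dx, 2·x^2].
4 x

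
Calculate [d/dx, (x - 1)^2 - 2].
2 x - 2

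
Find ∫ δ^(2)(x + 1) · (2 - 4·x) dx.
0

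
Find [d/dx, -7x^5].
- 35 x^{4}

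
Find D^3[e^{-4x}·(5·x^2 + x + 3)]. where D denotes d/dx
8 \left(- 40 x^{2} + 52 x - 33\right) e^{- 4 x}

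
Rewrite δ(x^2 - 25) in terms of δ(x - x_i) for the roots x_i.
\frac{\delta(x - 5) + \delta(x + 5)}{10}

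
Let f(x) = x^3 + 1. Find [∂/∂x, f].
3 x^{2}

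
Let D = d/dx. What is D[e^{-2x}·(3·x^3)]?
x^{2} \left(9 - 6 x\right) e^{- 2 x}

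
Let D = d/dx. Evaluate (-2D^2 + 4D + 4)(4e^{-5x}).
- 264 e^{- 5 x}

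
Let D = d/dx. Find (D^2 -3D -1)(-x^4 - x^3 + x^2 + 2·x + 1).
x^{4} + 13 x^{3} - 4 x^{2} - 14 x - 5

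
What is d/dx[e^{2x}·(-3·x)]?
\left(- 6 x - 3\right) e^{2 x}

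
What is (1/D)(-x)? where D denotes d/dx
- \frac{x^{2}}{2}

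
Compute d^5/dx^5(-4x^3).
0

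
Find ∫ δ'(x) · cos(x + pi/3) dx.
\frac{\sqrt{3}}{2}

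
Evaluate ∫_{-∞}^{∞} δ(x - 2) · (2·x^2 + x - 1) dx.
9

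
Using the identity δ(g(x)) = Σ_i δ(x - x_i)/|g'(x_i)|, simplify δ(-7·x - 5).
\frac{\delta(x + 5/7)}{7}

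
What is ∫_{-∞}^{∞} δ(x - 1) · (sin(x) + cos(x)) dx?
\cos{\left(1 \right)} + \sin{\left(1 \right)}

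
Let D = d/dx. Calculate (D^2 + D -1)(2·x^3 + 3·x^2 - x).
- 2 x^{3} + 3 x^{2} + 19 x + 5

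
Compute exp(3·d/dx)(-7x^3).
- 7 x^{3} - 63 x^{2} - 189 x - 189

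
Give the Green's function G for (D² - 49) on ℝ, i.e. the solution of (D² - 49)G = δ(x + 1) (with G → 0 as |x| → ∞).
-\frac{e^{-7|x + 1|}}{14}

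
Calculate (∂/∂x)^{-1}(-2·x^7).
- \frac{x^{8}}{4}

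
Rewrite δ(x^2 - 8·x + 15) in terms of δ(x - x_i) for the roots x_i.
\frac{\delta(x - 3) + \delta(x - 5)}{2}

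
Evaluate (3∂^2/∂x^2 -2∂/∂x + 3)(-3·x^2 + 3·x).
- 9 x^{2} + 21 x - 24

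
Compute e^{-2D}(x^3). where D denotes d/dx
x^{3} - 6 x^{2} + 12 x - 8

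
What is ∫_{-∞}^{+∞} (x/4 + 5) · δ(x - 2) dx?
\frac{11}{2}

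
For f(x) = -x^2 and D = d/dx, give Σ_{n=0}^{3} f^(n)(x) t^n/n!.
- t^{2} - 2 t x - x^{2}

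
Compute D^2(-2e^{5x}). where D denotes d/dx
- 50 e^{5 x}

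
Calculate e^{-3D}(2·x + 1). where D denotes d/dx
2 x - 5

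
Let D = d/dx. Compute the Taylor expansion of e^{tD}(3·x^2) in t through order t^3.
3 t^{2} + 6 t x + 3 x^{2}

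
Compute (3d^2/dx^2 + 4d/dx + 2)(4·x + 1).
8 x + 18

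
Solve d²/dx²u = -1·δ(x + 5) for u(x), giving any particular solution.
-\frac{|x + 5|}{2}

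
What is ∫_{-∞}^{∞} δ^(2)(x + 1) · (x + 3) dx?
0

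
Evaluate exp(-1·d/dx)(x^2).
x^{2} - 2 x + 1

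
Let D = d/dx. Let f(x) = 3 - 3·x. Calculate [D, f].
-3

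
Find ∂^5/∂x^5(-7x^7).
- 17640 x^{2}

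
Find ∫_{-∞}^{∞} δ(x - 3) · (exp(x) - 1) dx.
-1 + e^{3}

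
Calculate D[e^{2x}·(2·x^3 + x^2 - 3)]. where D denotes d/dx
2 \left(2 x^{3} + 4 x^{2} + x - 3\right) e^{2 x}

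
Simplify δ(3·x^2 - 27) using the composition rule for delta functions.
\frac{\delta(x - 3) + \delta(x + 3)}{18}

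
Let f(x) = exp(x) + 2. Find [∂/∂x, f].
e^{x}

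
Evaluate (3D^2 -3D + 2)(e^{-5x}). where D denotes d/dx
92 e^{- 5 x}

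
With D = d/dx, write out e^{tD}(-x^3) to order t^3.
- t^{3} - 3 t^{2} x - 3 t x^{2} - x^{3}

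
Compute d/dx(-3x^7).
- 21 x^{6}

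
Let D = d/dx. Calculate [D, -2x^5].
- 10 x^{4}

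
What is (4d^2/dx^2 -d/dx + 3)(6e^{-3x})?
252 e^{- 3 x}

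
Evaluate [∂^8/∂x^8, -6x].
-48\frac{d^{7}}{dx^{7}}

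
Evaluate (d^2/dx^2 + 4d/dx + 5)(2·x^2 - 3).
10 x^{2} + 16 x - 11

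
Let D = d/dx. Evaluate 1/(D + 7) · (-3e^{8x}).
- \frac{e^{8 x}}{5}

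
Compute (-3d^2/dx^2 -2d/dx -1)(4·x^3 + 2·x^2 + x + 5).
- 4 x^{3} - 26 x^{2} - 81 x - 19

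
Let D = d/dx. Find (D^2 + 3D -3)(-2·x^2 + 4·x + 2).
6 x^{2} - 24 x + 2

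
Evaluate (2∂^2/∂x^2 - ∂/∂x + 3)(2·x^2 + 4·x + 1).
6 x^{2} + 8 x + 7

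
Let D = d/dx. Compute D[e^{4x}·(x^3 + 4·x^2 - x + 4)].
\left(4 x^{3} + 19 x^{2} + 4 x + 15\right) e^{4 x}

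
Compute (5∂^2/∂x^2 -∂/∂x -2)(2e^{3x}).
80 e^{3 x}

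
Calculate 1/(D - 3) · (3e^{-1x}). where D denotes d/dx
- \frac{3 e^{- x}}{4}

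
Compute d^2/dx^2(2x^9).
144 x^{7}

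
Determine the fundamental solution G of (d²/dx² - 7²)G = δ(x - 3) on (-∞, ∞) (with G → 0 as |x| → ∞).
-\frac{e^{-7|x - 3|}}{14}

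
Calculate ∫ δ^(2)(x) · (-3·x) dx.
0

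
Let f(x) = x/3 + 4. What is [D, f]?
\frac{1}{3}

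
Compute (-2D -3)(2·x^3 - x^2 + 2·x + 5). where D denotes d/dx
- 6 x^{3} - 9 x^{2} - 2 x - 19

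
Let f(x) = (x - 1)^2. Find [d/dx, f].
2 x - 2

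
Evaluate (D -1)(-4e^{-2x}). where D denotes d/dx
12 e^{- 2 x}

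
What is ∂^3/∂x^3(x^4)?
24 x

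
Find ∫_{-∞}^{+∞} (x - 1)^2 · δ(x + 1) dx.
4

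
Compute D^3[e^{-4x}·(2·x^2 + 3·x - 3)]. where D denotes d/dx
32 \left(9 - 4 x^{2}\right) e^{- 4 x}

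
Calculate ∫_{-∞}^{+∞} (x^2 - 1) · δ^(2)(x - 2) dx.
2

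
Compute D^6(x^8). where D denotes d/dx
20160 x^{2}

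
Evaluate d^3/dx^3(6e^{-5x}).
- 750 e^{- 5 x}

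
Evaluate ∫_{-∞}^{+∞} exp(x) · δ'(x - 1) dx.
- e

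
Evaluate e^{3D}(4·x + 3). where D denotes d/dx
4 x + 15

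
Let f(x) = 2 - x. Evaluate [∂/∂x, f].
-1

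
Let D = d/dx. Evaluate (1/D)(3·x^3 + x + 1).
\frac{3 x^{4}}{4} + \frac{x^{2}}{2} + x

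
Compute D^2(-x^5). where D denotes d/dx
- 20 x^{3}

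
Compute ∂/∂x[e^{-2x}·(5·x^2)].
10 x \left(1 - x\right) e^{- 2 x}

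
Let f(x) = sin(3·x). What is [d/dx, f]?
3 \cos{\left(3 x \right)}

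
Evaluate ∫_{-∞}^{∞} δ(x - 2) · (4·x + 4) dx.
12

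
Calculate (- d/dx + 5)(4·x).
20 x - 4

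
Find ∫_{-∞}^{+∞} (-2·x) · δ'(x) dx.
2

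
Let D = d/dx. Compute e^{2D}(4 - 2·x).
- 2 x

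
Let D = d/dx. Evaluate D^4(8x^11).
63360 x^{7}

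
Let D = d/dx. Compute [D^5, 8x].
40D^{4}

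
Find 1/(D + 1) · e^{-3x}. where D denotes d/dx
- \frac{e^{- 3 x}}{2}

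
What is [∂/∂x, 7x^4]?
28 x^{3}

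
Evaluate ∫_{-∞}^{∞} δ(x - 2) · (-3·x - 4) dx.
-10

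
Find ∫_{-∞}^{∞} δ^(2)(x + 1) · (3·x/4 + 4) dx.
0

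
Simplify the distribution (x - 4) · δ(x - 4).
0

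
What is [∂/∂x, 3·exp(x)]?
3 e^{x}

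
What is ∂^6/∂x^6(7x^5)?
0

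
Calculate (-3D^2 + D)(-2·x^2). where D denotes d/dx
12 - 4 x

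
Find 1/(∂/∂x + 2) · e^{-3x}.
- e^{- 3 x}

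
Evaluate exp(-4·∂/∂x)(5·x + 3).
5 x - 17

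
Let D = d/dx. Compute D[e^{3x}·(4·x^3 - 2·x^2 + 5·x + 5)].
\left(12 x^{3} + 6 x^{2} + 11 x + 20\right) e^{3 x}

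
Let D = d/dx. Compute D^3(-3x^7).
- 630 x^{4}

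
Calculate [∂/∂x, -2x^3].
- 6 x^{2}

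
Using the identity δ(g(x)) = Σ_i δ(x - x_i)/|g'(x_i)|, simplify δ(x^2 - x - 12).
\frac{\delta(x + 3) + \delta(x - 4)}{7}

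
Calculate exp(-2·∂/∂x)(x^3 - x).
x^{3} - 6 x^{2} + 11 x - 6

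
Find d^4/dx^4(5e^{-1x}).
5 e^{- x}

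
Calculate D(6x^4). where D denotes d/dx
24 x^{3}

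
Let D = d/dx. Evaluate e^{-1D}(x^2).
x^{2} - 2 x + 1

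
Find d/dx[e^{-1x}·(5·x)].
5 \left(1 - x\right) e^{- x}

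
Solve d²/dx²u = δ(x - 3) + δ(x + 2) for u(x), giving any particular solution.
\frac{|x - 3|}{2} + \frac{|x + 2|}{2}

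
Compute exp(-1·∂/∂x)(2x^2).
2 x^{2} - 4 x + 2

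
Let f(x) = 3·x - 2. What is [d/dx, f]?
3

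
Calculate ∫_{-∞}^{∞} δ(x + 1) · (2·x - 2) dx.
-4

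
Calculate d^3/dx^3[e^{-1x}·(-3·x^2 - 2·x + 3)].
\left(3 x^{2} - 16 x + 9\right) e^{- x}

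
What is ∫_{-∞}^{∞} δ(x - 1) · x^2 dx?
1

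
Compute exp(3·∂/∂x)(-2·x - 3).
- 2 x - 9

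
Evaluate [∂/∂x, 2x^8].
16 x^{7}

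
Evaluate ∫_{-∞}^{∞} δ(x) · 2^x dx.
1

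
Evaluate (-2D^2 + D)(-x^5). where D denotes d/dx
5 x^{3} \left(8 - x\right)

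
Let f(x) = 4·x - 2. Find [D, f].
4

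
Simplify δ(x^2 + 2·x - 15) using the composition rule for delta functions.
\frac{\delta(x + 5) + \delta(x - 3)}{8}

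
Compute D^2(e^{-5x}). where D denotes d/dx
25 e^{- 5 x}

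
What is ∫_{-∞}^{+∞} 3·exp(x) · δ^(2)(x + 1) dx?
\frac{3}{e}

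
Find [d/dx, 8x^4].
32 x^{3}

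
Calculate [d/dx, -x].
-1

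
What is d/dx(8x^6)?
48 x^{5}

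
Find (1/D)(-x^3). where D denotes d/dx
- \frac{x^{4}}{4}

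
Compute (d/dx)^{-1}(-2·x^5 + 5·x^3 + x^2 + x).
- \frac{x^{6}}{3} + \frac{5 x^{4}}{4} + \frac{x^{3}}{3} + \frac{x^{2}}{2}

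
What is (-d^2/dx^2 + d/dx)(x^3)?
3 x \left(x - 2\right)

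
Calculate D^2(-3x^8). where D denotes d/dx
- 168 x^{6}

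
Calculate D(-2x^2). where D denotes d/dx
- 4 x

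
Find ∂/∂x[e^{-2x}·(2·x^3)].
x^{2} \left(6 - 4 x\right) e^{- 2 x}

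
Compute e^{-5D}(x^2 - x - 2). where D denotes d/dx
x^{2} - 11 x + 28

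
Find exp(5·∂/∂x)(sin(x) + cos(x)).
\sqrt{2} \sin{\left(x + \frac{\pi}{4} + 5 \right)}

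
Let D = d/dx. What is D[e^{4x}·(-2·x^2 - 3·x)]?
\left(- 8 x^{2} - 16 x - 3\right) e^{4 x}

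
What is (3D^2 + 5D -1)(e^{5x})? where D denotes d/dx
99 e^{5 x}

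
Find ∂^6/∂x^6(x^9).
60480 x^{3}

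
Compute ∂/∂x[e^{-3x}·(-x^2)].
x \left(3 x - 2\right) e^{- 3 x}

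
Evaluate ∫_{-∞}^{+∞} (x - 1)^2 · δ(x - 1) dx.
0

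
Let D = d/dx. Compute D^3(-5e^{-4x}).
320 e^{- 4 x}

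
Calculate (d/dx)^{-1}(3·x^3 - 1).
\frac{3 x^{4}}{4} - x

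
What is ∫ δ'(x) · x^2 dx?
0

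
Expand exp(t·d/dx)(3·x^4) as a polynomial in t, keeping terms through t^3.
3 x \left(4 t^{3} + 6 t^{2} x + 4 t x^{2} + x^{3}\right)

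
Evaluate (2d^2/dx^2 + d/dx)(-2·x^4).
8 x^{2} \left(- x - 6\right)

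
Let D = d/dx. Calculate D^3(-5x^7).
- 1050 x^{4}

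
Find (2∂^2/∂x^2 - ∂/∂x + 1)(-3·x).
3 - 3 x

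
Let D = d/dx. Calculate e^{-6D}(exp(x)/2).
\frac{e^{x - 6}}{2}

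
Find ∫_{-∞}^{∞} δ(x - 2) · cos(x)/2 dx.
\frac{\cos{\left(2 \right)}}{2}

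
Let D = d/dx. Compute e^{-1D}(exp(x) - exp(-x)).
- e^{1 - x} + e^{x - 1}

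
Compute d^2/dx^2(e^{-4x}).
16 e^{- 4 x}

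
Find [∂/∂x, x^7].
7 x^{6}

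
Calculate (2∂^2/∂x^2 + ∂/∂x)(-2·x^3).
6 x \left(- x - 4\right)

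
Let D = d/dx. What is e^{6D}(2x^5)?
2 x^{5} + 60 x^{4} + 720 x^{3} + 4320 x^{2} + 12960 x + 15552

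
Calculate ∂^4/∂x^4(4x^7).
3360 x^{3}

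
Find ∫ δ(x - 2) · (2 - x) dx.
0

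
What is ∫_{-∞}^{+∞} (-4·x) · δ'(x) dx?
4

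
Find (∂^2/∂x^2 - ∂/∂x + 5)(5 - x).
26 - 5 x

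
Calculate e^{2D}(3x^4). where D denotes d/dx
3 x^{4} + 24 x^{3} + 72 x^{2} + 96 x + 48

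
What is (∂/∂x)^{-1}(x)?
\frac{x^{2}}{2}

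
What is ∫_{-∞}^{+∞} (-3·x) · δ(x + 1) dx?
3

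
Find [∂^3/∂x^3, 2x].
6\frac{d^{2}}{dx^{2}}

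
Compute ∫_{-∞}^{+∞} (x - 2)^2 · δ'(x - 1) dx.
2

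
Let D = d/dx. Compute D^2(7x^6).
210 x^{4}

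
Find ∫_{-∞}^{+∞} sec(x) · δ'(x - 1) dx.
- \tan{\left(1 \right)} \sec{\left(1 \right)}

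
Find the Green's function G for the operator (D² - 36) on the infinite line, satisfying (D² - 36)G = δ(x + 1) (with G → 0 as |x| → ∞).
-\frac{e^{-6|x + 1|}}{12}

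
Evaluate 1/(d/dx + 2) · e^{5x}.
\frac{e^{5 x}}{7}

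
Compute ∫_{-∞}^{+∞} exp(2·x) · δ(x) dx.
1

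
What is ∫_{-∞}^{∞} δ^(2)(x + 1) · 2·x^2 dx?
4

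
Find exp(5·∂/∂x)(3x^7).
3 x^{7} + 105 x^{6} + 1575 x^{5} + 13125 x^{4} + 65625 x^{3} + 196875 x^{2} + 328125 x + 234375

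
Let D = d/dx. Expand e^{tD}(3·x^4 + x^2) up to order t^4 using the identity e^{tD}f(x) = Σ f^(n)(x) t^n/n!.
3 t^{4} + 12 t^{3} x + t^{2} \left(18 x^{2} + 1\right) + 2 t x \left(6 x^{2} + 1\right) + 3 x^{4} + x^{2}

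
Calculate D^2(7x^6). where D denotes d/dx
210 x^{4}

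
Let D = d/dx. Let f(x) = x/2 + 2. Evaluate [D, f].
\frac{1}{2}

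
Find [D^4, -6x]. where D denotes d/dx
-24D^{3}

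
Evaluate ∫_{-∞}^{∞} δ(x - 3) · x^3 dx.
27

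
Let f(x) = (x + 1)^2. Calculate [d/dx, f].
2 x + 2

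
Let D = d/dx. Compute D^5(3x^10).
90720 x^{5}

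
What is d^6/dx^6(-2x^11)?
- 665280 x^{5}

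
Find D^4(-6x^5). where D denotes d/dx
- 720 x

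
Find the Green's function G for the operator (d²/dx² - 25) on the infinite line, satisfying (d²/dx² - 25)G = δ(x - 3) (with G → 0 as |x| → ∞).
-\frac{e^{-5|x - 3|}}{10}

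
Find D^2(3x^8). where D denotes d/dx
168 x^{6}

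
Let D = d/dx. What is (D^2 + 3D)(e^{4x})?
28 e^{4 x}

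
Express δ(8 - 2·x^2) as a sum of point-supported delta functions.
\frac{\delta(x - 2) + \delta(x + 2)}{8}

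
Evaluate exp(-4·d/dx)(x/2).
\frac{x}{2} - 2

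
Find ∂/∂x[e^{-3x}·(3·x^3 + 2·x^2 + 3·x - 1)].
\left(- 9 x^{3} + 3 x^{2} - 5 x + 6\right) e^{- 3 x}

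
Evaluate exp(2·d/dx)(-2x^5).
- 2 x^{5} - 20 x^{4} - 80 x^{3} - 160 x^{2} - 160 x - 64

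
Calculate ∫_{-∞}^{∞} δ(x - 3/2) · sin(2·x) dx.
\sin{\left(3 \right)}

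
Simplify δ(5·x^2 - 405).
\frac{\delta(x - 9) + \delta(x + 9)}{90}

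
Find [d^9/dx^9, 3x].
27\frac{d^{8}}{dx^{8}}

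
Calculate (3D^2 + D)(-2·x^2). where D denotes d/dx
- 4 x - 12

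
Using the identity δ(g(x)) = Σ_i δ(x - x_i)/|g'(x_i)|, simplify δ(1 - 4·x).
\frac{\delta(x - 1/4)}{4}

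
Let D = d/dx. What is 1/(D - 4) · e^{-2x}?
- \frac{e^{- 2 x}}{6}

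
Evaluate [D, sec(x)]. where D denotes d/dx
\tan{\left(x \right)} \sec{\left(x \right)}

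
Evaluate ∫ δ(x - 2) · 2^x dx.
4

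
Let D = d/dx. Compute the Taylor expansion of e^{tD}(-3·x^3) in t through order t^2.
3 x \left(- 3 t^{2} - 3 t x - x^{2}\right)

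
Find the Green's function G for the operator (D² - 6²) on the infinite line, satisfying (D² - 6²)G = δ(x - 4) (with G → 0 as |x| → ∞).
-\frac{e^{-6|x - 4|}}{12}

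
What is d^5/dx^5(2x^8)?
13440 x^{3}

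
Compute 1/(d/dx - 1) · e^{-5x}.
- \frac{e^{- 5 x}}{6}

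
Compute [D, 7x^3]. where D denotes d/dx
21 x^{2}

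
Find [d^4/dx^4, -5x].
-20\frac{d^{3}}{dx^{3}}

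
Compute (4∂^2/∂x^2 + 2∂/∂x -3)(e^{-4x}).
53 e^{- 4 x}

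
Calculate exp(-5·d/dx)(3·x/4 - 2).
\frac{3 x}{4} - \frac{23}{4}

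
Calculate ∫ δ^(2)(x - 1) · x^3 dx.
6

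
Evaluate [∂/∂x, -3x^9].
- 27 x^{8}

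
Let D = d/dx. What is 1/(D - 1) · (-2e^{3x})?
- e^{3 x}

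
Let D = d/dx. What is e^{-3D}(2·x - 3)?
2 x - 9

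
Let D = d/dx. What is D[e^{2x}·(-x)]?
\left(- 2 x - 1\right) e^{2 x}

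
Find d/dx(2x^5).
10 x^{4}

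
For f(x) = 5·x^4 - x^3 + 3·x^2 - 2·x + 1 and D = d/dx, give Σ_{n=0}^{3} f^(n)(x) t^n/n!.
t^{3} \left(20 x - 1\right) + 3 t^{2} \left(10 x^{2} - x + 1\right) + t \left(20 x^{3} - 3 x^{2} + 6 x - 2\right) + 5 x^{4} - x^{3} + 3 x^{2} - 2 x + 1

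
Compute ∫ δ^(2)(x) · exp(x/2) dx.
\frac{1}{4}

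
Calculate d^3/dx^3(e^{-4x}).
- 64 e^{- 4 x}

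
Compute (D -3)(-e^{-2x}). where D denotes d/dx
5 e^{- 2 x}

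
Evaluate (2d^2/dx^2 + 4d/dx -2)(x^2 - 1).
- 2 x^{2} + 8 x + 6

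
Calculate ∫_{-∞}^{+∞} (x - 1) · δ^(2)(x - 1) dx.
0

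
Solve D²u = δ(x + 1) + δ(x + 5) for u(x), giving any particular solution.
\frac{|x + 1|}{2} + \frac{|x + 5|}{2}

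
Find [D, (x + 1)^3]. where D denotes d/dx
3 \left(x + 1\right)^{2}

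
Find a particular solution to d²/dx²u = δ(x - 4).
\frac{|x - 4|}{2}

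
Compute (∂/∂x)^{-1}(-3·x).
- \frac{3 x^{2}}{2}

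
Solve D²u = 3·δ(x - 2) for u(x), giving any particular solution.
\frac{3|x - 2|}{2}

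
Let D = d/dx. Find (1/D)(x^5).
\frac{x^{6}}{6}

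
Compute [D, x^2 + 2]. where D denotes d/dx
2 x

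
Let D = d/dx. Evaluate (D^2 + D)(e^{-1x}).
0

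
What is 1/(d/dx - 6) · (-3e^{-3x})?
\frac{e^{- 3 x}}{3}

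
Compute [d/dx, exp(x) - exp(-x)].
2 \cosh{\left(x \right)}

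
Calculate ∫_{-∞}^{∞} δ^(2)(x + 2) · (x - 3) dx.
0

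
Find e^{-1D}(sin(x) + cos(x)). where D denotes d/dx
\sqrt{2} \cos{\left(- x + \frac{\pi}{4} + 1 \right)}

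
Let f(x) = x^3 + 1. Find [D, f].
3 x^{2}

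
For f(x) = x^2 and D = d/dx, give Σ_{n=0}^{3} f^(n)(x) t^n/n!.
t^{2} + 2 t x + x^{2}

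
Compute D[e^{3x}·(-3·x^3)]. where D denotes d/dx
9 x^{2} \left(- x - 1\right) e^{3 x}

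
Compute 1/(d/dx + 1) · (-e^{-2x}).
e^{- 2 x}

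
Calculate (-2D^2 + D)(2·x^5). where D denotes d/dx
10 x^{3} \left(x - 8\right)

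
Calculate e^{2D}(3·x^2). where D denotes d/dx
3 x^{2} + 12 x + 12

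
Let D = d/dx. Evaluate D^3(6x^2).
0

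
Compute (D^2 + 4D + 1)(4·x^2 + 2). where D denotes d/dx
4 x^{2} + 32 x + 10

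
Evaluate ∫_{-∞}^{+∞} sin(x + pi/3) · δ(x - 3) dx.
\sin{\left(\frac{\pi}{3} + 3 \right)}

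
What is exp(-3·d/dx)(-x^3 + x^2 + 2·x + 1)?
- x^{3} + 10 x^{2} - 31 x + 31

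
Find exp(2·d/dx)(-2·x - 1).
- 2 x - 5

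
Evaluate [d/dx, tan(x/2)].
\frac{1}{\cos{\left(x \right)} + 1}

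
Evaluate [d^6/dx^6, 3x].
18\frac{d^{5}}{dx^{5}}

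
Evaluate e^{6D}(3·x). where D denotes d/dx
3 x + 18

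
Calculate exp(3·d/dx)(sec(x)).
\sec{\left(x + 3 \right)}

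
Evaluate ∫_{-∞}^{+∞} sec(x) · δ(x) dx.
1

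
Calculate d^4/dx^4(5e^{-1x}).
5 e^{- x}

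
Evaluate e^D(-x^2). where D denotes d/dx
- x^{2} - 2 x - 1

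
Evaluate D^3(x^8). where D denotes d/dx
336 x^{5}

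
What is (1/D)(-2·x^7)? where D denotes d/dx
- \frac{x^{8}}{4}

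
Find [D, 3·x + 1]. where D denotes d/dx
3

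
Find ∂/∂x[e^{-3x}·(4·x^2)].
4 x \left(2 - 3 x\right) e^{- 3 x}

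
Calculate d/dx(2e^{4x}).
8 e^{4 x}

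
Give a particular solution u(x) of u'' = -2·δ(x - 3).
-|x - 3|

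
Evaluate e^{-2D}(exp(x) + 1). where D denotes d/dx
e^{x - 2} + 1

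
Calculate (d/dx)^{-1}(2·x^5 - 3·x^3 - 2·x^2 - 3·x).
\frac{x^{6}}{3} - \frac{3 x^{4}}{4} - \frac{2 x^{3}}{3} - \frac{3 x^{2}}{2}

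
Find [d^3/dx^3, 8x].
24\frac{d^{2}}{dx^{2}}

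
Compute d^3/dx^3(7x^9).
3528 x^{6}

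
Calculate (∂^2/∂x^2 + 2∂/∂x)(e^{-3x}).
3 e^{- 3 x}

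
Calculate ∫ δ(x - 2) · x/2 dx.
1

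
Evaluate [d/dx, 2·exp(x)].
2 e^{x}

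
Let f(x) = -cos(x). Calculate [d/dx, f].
\sin{\left(x \right)}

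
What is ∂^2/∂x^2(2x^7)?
84 x^{5}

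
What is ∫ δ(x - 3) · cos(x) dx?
\cos{\left(3 \right)}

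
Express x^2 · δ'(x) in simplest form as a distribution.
0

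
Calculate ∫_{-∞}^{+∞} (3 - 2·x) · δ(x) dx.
3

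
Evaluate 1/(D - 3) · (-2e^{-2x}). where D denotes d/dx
\frac{2 e^{- 2 x}}{5}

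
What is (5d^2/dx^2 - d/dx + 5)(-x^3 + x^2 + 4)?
- 5 x^{3} + 8 x^{2} - 32 x + 30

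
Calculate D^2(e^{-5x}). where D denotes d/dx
25 e^{- 5 x}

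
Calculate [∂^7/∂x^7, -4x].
-28\frac{d^{6}}{dx^{6}}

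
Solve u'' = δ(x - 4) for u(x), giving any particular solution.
\frac{|x - 4|}{2}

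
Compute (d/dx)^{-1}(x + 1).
\frac{x^{2}}{2} + x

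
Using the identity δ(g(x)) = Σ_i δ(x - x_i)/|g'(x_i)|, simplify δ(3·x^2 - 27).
\frac{\delta(x - 3) + \delta(x + 3)}{18}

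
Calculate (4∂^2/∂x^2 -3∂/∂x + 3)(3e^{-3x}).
144 e^{- 3 x}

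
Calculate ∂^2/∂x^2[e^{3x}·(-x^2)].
\left(- 9 x^{2} - 12 x - 2\right) e^{3 x}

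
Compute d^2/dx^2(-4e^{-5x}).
- 100 e^{- 5 x}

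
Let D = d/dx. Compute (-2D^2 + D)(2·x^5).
10 x^{3} \left(x - 8\right)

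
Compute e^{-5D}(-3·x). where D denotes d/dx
15 - 3 x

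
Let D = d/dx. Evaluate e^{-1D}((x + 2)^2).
x^{2} + 2 x + 1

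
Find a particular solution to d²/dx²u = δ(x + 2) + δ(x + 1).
\frac{|x + 2|}{2} + \frac{|x + 1|}{2}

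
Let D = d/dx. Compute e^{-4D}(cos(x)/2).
\frac{\cos{\left(x - 4 \right)}}{2}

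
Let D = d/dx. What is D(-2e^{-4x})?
8 e^{- 4 x}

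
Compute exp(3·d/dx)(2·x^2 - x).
2 x^{2} + 11 x + 15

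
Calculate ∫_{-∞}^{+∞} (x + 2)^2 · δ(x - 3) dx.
25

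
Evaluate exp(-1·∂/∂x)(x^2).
x^{2} - 2 x + 1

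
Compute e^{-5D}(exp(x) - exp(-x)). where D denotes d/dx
- e^{5 - x} + e^{x - 5}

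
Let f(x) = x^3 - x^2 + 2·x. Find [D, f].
3 x^{2} - 2 x + 2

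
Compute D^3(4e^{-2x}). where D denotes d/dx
- 32 e^{- 2 x}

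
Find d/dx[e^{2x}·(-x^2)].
2 x \left(- x - 1\right) e^{2 x}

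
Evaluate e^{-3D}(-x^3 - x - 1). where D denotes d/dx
- x^{3} + 9 x^{2} - 28 x + 29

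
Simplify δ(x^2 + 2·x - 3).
\frac{\delta(x - 1) + \delta(x + 3)}{4}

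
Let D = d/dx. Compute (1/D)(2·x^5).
\frac{x^{6}}{3}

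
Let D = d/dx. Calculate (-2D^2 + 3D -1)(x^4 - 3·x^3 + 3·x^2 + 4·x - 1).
- x^{4} + 15 x^{3} - 54 x^{2} + 50 x + 1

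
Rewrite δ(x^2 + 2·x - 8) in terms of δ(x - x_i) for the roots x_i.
\frac{\delta(x + 4) + \delta(x - 2)}{6}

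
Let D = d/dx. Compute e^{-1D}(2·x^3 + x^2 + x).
2 x^{3} - 5 x^{2} + 5 x - 2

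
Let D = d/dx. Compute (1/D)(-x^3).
- \frac{x^{4}}{4}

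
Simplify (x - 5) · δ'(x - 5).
-\delta(x - 5)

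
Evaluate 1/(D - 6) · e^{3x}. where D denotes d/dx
- \frac{e^{3 x}}{3}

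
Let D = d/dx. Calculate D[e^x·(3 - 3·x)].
- 3 x e^{x}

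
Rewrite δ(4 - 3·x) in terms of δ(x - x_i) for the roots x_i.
\frac{\delta(x - 4/3)}{3}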